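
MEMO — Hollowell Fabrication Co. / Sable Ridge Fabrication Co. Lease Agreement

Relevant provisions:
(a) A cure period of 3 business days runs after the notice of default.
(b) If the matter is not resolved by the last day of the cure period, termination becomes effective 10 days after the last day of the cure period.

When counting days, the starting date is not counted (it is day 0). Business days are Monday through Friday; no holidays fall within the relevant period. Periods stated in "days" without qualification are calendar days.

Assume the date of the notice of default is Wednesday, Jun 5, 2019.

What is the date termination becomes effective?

From Wednesday, Jun 5, 2019, 3 business days (Jun 6, Jun 7, Jun 10, skipping weekends) brings us to Monday, Jun 10, 2019, which is the last day of the cure period.
The date termination becomes effective: Jun 10, 2019 + 10 days = Jun 20, 2019.

Jun 20, 2019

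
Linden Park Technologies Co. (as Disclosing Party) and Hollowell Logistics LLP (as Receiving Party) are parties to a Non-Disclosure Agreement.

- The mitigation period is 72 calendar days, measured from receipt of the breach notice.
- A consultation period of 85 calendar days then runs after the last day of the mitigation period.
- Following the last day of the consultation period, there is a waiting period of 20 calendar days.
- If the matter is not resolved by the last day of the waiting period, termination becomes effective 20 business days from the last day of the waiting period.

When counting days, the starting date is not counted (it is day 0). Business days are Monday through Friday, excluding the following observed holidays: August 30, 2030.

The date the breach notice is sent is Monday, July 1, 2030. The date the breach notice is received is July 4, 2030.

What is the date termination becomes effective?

January 24, 2031

The last day of the mitigation period: July 4, 2030 + 72 days = September 14, 2030.
The last day of the consultation period: 85 calendar days after September 14, 2030 is December 8, 2030.
The last day of the waiting period: 20 calendar days after December 8, 2030 is December 28, 2030.
From Saturday, December 28, 2030, 20 business days (Dec 30, Dec 31, Jan 1, Jan 2, …, Jan 22, Jan 23, Jan 24, skipping weekends) brings us to Friday, January 24, 2031, which is the date termination becomes effective.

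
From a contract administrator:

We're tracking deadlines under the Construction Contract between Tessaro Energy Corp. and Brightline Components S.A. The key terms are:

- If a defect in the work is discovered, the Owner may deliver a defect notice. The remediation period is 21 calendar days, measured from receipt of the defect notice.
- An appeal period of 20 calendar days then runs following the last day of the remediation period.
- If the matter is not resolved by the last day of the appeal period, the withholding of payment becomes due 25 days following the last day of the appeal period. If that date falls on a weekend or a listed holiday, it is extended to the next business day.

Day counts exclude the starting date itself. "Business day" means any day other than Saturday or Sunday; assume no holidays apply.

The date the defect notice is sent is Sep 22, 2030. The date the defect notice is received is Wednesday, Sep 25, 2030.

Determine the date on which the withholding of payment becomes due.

The last day of the remediation period: Sep 25, 2030 + 21 days = Oct 16, 2030.
The last day of the appeal period: 20 calendar days after Oct 16, 2030 is Nov 5, 2030.
The date on which the withholding of payment becomes due: Nov 5, 2030 + 25 days = Nov 30, 2030. That falls on a Saturday, so it rolls to the next business day, Monday, Dec 2, 2030.

Dec 2, 2030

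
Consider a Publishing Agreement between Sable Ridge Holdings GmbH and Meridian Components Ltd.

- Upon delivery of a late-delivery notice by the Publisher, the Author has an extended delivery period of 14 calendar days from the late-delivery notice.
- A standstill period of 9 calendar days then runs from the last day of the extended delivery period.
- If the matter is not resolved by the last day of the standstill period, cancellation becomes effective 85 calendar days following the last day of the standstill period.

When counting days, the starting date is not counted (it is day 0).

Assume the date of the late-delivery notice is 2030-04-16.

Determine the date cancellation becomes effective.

2030-08-02

The last day of the extended delivery period: 14 calendar days after 2030-04-16 is 2030-04-30.
The last day of the standstill period: 9 calendar days after 2030-04-30 is 2030-05-09.
The date cancellation becomes effective: 85 calendar days after 2030-05-09 is 2030-08-02.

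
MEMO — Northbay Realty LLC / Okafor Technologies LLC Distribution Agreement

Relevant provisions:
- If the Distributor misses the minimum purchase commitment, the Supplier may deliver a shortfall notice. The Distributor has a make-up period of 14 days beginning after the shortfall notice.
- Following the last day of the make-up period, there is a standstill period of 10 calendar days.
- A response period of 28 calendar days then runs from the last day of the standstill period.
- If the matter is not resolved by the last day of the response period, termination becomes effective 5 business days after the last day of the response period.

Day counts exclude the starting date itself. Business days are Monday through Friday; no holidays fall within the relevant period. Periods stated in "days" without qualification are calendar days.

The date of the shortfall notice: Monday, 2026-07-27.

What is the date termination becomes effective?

2026-09-24

The last day of the make-up period: 2026-07-27 + 14 days = 2026-08-10.
The last day of the standstill period: 2026-08-10 + 10 days = 2026-08-20.
The last day of the response period: 28 calendar days after 2026-08-20 is 2026-09-17.
From Thursday, 2026-09-17, 5 business days (Sep 18, Sep 21, Sep 22, Sep 23, Sep 24, skipping weekends) brings us to Thursday, 2026-09-24, which is the date termination becomes effective.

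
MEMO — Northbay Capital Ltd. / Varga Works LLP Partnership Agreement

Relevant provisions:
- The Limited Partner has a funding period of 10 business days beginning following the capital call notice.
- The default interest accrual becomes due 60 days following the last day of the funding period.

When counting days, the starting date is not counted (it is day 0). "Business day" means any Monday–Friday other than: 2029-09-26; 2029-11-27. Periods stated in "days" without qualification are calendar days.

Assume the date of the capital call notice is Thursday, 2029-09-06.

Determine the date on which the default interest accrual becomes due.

2029-11-19

From Thursday, 2029-09-06, 10 business days (Sep 7, Sep 10, Sep 11, Sep 12, Sep 13, Sep 14, Sep 17, Sep 18, Sep 19, Sep 20, skipping weekends) brings us to Thursday, 2029-09-20, which is the last day of the funding period.
The date on which the default interest accrual becomes due: 2029-09-20 + 60 days = 2029-11-19.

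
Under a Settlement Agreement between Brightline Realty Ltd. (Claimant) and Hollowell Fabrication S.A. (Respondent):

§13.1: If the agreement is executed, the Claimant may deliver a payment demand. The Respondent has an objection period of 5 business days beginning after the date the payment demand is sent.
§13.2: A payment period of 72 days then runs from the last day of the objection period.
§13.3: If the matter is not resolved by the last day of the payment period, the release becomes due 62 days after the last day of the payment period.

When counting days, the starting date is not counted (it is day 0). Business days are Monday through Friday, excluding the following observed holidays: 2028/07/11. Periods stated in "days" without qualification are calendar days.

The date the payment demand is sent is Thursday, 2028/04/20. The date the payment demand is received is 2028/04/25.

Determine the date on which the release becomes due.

The last day of the objection period: 5 business days after Thursday, 2028/04/20, skipping weekends — Apr 21, Apr 24, Apr 25, Apr 26, Apr 27 — lands on Thursday, 2028/04/27.
Adding 72 calendar days to 2028/04/27 gives 2028/07/08, which is the last day of the payment period.
Adding 62 calendar days to 2028/07/08 gives 2028/09/08, which is the date on which the release becomes due.

2028/09/08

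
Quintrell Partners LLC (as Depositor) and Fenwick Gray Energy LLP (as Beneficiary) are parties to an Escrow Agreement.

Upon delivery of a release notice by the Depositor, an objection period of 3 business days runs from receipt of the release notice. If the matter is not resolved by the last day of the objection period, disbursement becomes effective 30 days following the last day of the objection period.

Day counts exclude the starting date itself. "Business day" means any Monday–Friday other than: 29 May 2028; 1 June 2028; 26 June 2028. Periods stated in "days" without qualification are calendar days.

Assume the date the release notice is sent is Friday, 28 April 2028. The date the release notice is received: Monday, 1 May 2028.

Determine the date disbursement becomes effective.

3 June 2028

The last day of the objection period: 3 business days after Monday, 1 May 2028, skipping weekends — May 2, May 3, May 4 — lands on Thursday, 4 May 2028.
The date disbursement becomes effective: 4 May 2028 + 30 days = 3 June 2028.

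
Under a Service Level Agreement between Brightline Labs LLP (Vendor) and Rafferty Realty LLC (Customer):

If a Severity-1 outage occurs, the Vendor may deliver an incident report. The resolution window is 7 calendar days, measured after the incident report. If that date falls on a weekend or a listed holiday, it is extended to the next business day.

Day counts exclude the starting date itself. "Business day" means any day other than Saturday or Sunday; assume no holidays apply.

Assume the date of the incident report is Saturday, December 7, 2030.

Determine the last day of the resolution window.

The last day of the resolution window: December 7, 2030 + 7 days = December 14, 2030. That falls on a Saturday, so it rolls to the next business day, Monday, December 16, 2030.

December 16, 2030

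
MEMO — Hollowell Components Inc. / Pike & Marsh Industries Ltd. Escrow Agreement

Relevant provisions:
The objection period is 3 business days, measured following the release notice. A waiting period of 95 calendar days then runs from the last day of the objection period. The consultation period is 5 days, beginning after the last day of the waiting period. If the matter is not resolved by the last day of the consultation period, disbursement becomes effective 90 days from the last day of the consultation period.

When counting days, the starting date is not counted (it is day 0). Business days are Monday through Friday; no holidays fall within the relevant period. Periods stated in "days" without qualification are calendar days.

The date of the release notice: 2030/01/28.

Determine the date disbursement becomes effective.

The last day of the objection period: counting 3 business days from Monday, 2030/01/28 (Jan 29, Jan 30, Jan 31, skipping weekends) reaches Thursday, 2030/01/31.
Adding 95 calendar days to 2030/01/31 gives 2030/05/06, which is the last day of the waiting period.
Adding 5 calendar days to 2030/05/06 gives 2030/05/11, which is the last day of the consultation period.
The date disbursement becomes effective: 90 calendar days after 2030/05/11 is 2030/08/09.

2030/08/09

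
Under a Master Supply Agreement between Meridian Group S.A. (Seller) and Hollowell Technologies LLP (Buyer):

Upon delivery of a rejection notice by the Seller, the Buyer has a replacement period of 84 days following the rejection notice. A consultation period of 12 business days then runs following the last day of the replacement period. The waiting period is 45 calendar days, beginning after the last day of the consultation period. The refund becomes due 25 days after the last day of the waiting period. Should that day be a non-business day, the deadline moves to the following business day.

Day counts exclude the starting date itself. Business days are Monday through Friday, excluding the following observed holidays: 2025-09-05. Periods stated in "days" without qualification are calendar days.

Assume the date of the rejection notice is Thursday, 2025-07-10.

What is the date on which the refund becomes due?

2025-12-29

The last day of the replacement period: 2025-07-10 + 84 days = 2025-10-02.
The last day of the consultation period: counting 12 business days from Thursday, 2025-10-02 (Oct 3, Oct 6, Oct 7, Oct 8, …, Oct 16, Oct 17, Oct 20, skipping weekends) reaches Monday, 2025-10-20.
The last day of the waiting period: 2025-10-20 + 45 days = 2025-12-04.
Adding 25 calendar days to 2025-12-04 gives 2025-12-29, which is the date on which the refund becomes due. 2025-12-29 is a Monday and is not a listed holiday, so no roll-forward applies.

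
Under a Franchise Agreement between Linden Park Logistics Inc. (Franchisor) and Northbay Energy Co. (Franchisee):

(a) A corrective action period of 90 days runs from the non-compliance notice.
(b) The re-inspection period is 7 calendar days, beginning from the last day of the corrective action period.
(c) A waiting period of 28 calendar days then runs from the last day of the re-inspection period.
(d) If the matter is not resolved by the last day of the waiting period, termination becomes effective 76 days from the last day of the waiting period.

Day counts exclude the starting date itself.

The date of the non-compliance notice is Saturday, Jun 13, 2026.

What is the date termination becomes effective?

Dec 31, 2026

The last day of the corrective action period: Jun 13, 2026 + 90 days = Sep 11, 2026.
The last day of the re-inspection period: Sep 11, 2026 + 7 days = Sep 18, 2026.
Adding 28 calendar days to Sep 18, 2026 gives Oct 16, 2026, which is the last day of the waiting period.
The date termination becomes effective: Oct 16, 2026 + 76 days = Dec 31, 2026.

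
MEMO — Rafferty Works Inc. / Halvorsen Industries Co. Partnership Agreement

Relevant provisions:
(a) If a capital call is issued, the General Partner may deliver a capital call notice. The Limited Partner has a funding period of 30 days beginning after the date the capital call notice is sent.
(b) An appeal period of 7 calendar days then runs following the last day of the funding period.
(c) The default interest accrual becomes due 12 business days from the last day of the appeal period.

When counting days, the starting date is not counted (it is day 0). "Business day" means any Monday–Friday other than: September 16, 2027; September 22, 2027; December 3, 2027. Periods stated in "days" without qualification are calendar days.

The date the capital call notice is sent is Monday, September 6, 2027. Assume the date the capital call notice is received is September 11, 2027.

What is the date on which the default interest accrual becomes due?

October 29, 2027

Adding 30 calendar days to September 6, 2027 gives October 6, 2027, which is the last day of the funding period.
The last day of the appeal period: October 6, 2027 + 7 days = October 13, 2027.
The date on which the default interest accrual becomes due: 12 business days after Wednesday, October 13, 2027, skipping weekends — Oct 14, Oct 15, Oct 18, Oct 19, …, Oct 27, Oct 28, Oct 29 — lands on Friday, October 29, 2027.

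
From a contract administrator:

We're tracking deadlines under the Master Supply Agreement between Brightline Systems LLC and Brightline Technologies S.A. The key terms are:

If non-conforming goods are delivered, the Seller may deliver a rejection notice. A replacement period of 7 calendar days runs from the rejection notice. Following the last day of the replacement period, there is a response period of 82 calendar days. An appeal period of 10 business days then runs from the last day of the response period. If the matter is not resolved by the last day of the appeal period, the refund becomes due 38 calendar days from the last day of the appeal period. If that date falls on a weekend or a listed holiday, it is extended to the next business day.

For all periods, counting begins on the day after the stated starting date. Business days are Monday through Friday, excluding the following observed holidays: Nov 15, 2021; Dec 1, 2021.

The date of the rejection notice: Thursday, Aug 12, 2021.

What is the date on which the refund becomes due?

Jan 3, 2022

The last day of the replacement period: 7 calendar days after Aug 12, 2021 is Aug 19, 2021.
Adding 82 calendar days to Aug 19, 2021 gives Nov 9, 2021, which is the last day of the response period.
The last day of the appeal period: counting 10 business days from Tuesday, Nov 9, 2021 (Nov 10, Nov 11, Nov 12, Nov 16, Nov 17, Nov 18, Nov 19, Nov 22, Nov 23, Nov 24, skipping weekends and the listed holiday on Nov 15) reaches Wednesday, Nov 24, 2021.
Adding 38 calendar days to Nov 24, 2021 gives Jan 1, 2022, which is the date on which the refund becomes due. That falls on a Saturday, so it rolls to the next business day, Monday, Jan 3, 2022.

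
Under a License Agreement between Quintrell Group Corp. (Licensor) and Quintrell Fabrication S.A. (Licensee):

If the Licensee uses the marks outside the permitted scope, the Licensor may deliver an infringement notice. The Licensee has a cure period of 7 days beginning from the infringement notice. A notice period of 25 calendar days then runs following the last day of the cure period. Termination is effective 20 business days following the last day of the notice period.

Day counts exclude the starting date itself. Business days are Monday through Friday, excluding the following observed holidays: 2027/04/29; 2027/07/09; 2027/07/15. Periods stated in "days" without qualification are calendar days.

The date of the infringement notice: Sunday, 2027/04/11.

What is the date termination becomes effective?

2027/06/10

The last day of the cure period: 2027/04/11 + 7 days = 2027/04/18.
Adding 25 calendar days to 2027/04/18 gives 2027/05/13, which is the last day of the notice period.
The date termination becomes effective: 20 business days after Thursday, 2027/05/13, skipping weekends — May 14, May 17, May 18, May 19, …, Jun 8, Jun 9, Jun 10 — lands on Thursday, 2027/06/10.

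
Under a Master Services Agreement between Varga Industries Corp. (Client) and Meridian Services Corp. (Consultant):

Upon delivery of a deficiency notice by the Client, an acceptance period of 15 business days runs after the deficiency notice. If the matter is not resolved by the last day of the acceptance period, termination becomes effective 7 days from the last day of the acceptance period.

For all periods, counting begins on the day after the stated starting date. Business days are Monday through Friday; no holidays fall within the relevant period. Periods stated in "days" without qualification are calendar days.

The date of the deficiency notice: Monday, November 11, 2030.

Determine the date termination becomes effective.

The last day of the acceptance period: counting 15 business days from Monday, November 11, 2030 (Nov 12, Nov 13, Nov 14, Nov 15, …, Nov 28, Nov 29, Dec 2, skipping weekends) reaches Monday, December 2, 2030.
The date termination becomes effective: December 2, 2030 + 7 days = December 9, 2030.

December 9, 2030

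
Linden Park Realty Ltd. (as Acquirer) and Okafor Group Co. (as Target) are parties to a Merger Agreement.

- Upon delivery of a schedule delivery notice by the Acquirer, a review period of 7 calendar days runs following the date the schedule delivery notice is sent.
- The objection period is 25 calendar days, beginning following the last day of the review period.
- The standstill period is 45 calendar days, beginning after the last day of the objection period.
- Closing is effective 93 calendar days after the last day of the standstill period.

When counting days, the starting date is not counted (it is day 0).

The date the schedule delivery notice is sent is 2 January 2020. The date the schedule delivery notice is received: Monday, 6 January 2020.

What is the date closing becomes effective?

The last day of the review period: 7 calendar days after 2 January 2020 is 9 January 2020.
The last day of the objection period: 9 January 2020 + 25 days = 3 February 2020.
The last day of the standstill period: 3 February 2020 + 45 days = 19 March 2020.
The date closing becomes effective: 93 calendar days after 19 March 2020 is 20 June 2020.

20 June 2020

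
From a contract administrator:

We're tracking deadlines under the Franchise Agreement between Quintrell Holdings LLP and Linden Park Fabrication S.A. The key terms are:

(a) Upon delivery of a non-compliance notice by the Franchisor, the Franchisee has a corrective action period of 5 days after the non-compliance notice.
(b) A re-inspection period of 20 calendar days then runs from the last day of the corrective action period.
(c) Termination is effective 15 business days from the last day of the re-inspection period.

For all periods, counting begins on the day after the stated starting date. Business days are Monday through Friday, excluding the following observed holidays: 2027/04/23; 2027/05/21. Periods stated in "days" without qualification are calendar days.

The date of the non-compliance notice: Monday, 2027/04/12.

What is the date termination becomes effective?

2027/05/31

Adding 5 calendar days to 2027/04/12 gives 2027/04/17, which is the last day of the corrective action period.
The last day of the re-inspection period: 2027/04/17 + 20 days = 2027/05/07.
The date termination becomes effective: 15 business days after Friday, 2027/05/07, skipping weekends and the listed holiday on May 21 — May 10, May 11, May 12, May 13, …, May 27, May 28, May 31 — lands on Monday, 2027/05/31.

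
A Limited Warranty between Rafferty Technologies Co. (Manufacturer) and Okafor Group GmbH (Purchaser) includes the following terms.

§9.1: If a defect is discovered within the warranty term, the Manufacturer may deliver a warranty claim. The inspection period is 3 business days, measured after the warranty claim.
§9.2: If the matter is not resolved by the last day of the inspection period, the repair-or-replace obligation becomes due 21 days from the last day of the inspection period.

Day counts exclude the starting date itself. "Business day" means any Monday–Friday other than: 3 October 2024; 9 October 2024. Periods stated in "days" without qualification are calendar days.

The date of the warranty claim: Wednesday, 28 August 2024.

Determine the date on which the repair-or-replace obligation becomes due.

From Wednesday, 28 August 2024, 3 business days (Aug 29, Aug 30, Sep 2, skipping weekends) brings us to Monday, 2 September 2024, which is the last day of the inspection period.
The date on which the repair-or-replace obligation becomes due: 21 calendar days after 2 September 2024 is 23 September 2024.

23 September 2024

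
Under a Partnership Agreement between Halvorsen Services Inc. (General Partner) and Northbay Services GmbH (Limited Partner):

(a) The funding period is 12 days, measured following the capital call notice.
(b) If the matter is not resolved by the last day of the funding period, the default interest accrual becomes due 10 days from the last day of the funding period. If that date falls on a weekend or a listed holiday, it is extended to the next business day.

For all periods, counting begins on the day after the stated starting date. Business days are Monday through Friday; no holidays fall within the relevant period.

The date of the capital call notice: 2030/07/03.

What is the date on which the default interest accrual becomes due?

2030/07/25

The last day of the funding period: 2030/07/03 + 12 days = 2030/07/15.
The date on which the default interest accrual becomes due: 10 calendar days after 2030/07/15 is 2030/07/25. 2030/07/25 is a Thursday, so no roll-forward applies.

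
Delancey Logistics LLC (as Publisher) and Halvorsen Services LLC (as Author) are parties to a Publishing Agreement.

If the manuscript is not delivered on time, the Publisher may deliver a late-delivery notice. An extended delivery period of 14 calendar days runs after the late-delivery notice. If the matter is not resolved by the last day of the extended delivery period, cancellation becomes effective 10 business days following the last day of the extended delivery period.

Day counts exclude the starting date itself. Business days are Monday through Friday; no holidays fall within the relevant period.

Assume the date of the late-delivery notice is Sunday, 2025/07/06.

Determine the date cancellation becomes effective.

The last day of the extended delivery period: 2025/07/06 + 14 days = 2025/07/20.
From Sunday, 2025/07/20, 10 business days (Jul 21, Jul 22, Jul 23, Jul 24, Jul 25, Jul 28, Jul 29, Jul 30, Jul 31, Aug 1, skipping weekends) brings us to Friday, 2025/08/01, which is the date cancellation becomes effective.

2025/08/01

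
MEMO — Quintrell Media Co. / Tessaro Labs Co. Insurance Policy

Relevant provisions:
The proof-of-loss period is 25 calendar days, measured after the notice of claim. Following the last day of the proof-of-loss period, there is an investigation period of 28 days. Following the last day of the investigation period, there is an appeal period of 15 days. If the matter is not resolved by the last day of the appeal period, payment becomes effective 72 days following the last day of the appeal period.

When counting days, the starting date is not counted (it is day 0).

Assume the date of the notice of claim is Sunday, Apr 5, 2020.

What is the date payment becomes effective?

Adding 25 calendar days to Apr 5, 2020 gives Apr 30, 2020, which is the last day of the proof-of-loss period.
Adding 28 calendar days to Apr 30, 2020 gives May 28, 2020, which is the last day of the investigation period.
Adding 15 calendar days to May 28, 2020 gives Jun 12, 2020, which is the last day of the appeal period.
The date payment becomes effective: Jun 12, 2020 + 72 days = Aug 23, 2020.

Aug 23, 2020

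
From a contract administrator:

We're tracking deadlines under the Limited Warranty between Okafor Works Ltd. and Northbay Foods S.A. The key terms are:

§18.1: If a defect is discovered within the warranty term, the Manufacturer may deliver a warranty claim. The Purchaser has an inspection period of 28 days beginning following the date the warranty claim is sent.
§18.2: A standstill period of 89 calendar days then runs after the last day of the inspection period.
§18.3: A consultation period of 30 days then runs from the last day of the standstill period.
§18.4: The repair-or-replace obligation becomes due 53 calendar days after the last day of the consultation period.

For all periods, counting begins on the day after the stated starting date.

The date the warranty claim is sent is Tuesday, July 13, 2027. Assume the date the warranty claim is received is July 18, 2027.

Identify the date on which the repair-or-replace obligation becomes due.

January 29, 2028

Adding 28 calendar days to July 13, 2027 gives August 10, 2027, which is the last day of the inspection period.
The last day of the standstill period: August 10, 2027 + 89 days = November 7, 2027.
The last day of the consultation period: November 7, 2027 + 30 days = December 7, 2027.
The date on which the repair-or-replace obligation becomes due: December 7, 2027 + 53 days = January 29, 2028.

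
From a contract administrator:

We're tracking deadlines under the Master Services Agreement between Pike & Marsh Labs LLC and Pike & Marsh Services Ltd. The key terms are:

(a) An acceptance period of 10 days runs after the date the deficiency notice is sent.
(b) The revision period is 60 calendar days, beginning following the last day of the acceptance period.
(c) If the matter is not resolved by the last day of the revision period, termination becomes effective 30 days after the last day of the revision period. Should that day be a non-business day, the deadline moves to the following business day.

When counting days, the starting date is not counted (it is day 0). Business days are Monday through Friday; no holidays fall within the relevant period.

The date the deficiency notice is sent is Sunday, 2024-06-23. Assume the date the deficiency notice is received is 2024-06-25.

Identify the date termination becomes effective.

Adding 10 calendar days to 2024-06-23 gives 2024-07-03, which is the last day of the acceptance period.
Adding 60 calendar days to 2024-07-03 gives 2024-09-01, which is the last day of the revision period.
The date termination becomes effective: 30 calendar days after 2024-09-01 is 2024-10-01. 2024-10-01 is a Tuesday, so no roll-forward applies.

2024-10-01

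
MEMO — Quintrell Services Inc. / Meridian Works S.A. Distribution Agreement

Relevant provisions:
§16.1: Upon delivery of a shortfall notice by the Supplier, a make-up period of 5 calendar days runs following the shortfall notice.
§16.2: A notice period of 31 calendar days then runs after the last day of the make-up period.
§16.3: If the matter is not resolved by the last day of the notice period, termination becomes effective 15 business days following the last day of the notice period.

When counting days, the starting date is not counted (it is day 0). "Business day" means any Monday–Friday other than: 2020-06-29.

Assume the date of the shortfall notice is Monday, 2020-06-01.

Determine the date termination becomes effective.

Adding 5 calendar days to 2020-06-01 gives 2020-06-06, which is the last day of the make-up period.
Adding 31 calendar days to 2020-06-06 gives 2020-07-07, which is the last day of the notice period.
From Tuesday, 2020-07-07, 15 business days (Jul 8, Jul 9, Jul 10, Jul 13, …, Jul 24, Jul 27, Jul 28, skipping weekends) brings us to Tuesday, 2020-07-28, which is the date termination becomes effective.

2020-07-28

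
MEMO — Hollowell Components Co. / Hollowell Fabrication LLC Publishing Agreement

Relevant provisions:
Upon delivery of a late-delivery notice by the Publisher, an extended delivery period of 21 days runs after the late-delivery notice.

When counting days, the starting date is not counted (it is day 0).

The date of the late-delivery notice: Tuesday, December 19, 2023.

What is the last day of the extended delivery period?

January 9, 2024

The last day of the extended delivery period: 21 calendar days after December 19, 2023 is January 9, 2024.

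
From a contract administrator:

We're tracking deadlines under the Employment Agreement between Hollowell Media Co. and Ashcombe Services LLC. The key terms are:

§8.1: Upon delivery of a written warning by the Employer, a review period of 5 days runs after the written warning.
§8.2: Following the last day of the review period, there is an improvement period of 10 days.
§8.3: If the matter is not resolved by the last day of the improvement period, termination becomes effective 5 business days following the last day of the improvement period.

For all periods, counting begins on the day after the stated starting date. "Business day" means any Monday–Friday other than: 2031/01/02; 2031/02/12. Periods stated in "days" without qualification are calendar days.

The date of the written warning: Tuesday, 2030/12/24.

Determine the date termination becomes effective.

2031/01/15

The last day of the review period: 2030/12/24 + 5 days = 2030/12/29.
Adding 10 calendar days to 2030/12/29 gives 2031/01/08, which is the last day of the improvement period.
The date termination becomes effective: counting 5 business days from Wednesday, 2031/01/08 (Jan 9, Jan 10, Jan 13, Jan 14, Jan 15, skipping weekends) reaches Wednesday, 2031/01/15.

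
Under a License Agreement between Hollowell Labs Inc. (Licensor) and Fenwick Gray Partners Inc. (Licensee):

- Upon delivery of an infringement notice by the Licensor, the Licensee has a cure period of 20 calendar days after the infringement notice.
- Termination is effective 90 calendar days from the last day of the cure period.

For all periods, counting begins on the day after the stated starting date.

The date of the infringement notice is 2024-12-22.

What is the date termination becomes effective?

The last day of the cure period: 20 calendar days after 2024-12-22 is 2025-01-11.
The date termination becomes effective: 2025-01-11 + 90 days = 2025-04-11.

2025-04-11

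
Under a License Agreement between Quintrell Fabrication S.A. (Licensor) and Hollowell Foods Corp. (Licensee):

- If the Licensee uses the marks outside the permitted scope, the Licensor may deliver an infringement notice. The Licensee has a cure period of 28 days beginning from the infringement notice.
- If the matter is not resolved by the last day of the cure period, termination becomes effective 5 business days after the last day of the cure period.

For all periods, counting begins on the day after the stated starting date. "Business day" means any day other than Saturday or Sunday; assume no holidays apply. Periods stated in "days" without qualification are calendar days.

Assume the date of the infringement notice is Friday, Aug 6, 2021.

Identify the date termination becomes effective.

Sep 10, 2021

The last day of the cure period: Aug 6, 2021 + 28 days = Sep 3, 2021.
From Friday, Sep 3, 2021, 5 business days (Sep 6, Sep 7, Sep 8, Sep 9, Sep 10, skipping weekends) brings us to Friday, Sep 10, 2021, which is the date termination becomes effective.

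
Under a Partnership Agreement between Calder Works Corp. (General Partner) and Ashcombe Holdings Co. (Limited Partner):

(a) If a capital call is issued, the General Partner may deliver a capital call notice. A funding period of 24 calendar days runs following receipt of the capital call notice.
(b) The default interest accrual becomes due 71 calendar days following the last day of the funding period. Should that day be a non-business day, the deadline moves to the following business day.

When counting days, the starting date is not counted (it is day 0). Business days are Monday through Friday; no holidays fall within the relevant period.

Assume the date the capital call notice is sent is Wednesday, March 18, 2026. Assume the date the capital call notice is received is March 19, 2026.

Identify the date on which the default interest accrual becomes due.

June 22, 2026

Adding 24 calendar days to March 19, 2026 gives April 12, 2026, which is the last day of the funding period.
The date on which the default interest accrual becomes due: April 12, 2026 + 71 days = June 22, 2026. June 22, 2026 is a Monday, so no roll-forward applies.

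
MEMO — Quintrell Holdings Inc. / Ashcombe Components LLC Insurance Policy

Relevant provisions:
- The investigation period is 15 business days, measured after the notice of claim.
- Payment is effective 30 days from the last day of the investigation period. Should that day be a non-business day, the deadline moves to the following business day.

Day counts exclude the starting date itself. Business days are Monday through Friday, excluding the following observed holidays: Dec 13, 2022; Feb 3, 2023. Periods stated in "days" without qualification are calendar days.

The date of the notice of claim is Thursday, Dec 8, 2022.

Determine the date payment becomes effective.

The last day of the investigation period: counting 15 business days from Thursday, Dec 8, 2022 (Dec 9, Dec 12, Dec 14, Dec 15, …, Dec 28, Dec 29, Dec 30, skipping weekends and the listed holiday on Dec 13) reaches Friday, Dec 30, 2022.
Adding 30 calendar days to Dec 30, 2022 gives Jan 29, 2023, which is the date payment becomes effective. That falls on a Sunday, so it rolls to the next business day, Monday, Jan 30, 2023.

Jan 30, 2023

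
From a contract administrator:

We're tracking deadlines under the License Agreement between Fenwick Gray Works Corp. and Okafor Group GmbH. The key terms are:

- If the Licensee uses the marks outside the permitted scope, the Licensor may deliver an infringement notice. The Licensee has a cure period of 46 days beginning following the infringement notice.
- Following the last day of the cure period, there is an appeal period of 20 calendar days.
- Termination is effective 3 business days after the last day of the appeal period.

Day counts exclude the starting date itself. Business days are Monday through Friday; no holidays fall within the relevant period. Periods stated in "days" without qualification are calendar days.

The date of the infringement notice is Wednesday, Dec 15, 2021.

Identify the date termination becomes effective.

The last day of the cure period: Dec 15, 2021 + 46 days = Jan 30, 2022.
Adding 20 calendar days to Jan 30, 2022 gives Feb 19, 2022, which is the last day of the appeal period.
The date termination becomes effective: 3 business days after Saturday, Feb 19, 2022, skipping weekends — Feb 21, Feb 22, Feb 23 — lands on Wednesday, Feb 23, 2022.

Feb 23, 2022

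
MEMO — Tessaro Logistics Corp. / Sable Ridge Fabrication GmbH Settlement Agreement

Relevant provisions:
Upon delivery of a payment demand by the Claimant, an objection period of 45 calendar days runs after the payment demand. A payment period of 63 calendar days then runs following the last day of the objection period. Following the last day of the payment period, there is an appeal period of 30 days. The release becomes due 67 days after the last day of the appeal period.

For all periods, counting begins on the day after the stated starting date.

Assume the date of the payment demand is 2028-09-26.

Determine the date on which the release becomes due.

2029-04-19

The last day of the objection period: 45 calendar days after 2028-09-26 is 2028-11-10.
Adding 63 calendar days to 2028-11-10 gives 2029-01-12, which is the last day of the payment period.
The last day of the appeal period: 2029-01-12 + 30 days = 2029-02-11.
The date on which the release becomes due: 2029-02-11 + 67 days = 2029-04-19.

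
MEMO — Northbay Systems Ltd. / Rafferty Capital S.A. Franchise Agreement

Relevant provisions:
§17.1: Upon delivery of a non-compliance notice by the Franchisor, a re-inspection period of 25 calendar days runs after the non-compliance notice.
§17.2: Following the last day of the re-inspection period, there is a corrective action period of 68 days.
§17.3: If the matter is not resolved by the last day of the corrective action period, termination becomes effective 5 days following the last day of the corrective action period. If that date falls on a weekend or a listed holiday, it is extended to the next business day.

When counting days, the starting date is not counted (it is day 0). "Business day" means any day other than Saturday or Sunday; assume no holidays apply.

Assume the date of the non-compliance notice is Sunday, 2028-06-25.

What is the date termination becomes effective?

2028-10-02

Adding 25 calendar days to 2028-06-25 gives 2028-07-20, which is the last day of the re-inspection period.
Adding 68 calendar days to 2028-07-20 gives 2028-09-26, which is the last day of the corrective action period.
The date termination becomes effective: 2028-09-26 + 5 days = 2028-10-01. That falls on a Sunday, so it rolls to the next business day, Monday, 2028-10-02.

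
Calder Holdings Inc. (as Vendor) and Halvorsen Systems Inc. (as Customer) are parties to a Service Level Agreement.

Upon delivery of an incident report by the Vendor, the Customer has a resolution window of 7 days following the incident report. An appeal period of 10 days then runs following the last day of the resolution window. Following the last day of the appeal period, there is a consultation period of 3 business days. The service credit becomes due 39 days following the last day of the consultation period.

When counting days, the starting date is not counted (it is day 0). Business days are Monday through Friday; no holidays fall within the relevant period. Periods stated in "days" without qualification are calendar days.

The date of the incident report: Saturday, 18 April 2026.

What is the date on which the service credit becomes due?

16 June 2026

Adding 7 calendar days to 18 April 2026 gives 25 April 2026, which is the last day of the resolution window.
Adding 10 calendar days to 25 April 2026 gives 5 May 2026, which is the last day of the appeal period.
From Tuesday, 5 May 2026, 3 business days (May 6, May 7, May 8, skipping weekends) brings us to Friday, 8 May 2026, which is the last day of the consultation period.
The date on which the service credit becomes due: 8 May 2026 + 39 days = 16 June 2026.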